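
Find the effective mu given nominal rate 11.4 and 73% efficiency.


Effective rate = mu * efficiency = 11.4 * 0.73 = 8.32 per hour

8.32 per hour


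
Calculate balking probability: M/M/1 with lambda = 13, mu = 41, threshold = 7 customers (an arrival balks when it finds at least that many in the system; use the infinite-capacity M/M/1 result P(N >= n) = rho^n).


P(N >= 7) = rho^7 = (13/41)^7 = 0.0003

0.0003


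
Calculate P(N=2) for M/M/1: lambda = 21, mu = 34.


rho = 21/34; P(n) = (1-rho)*rho^n = (1-21/34)*(21/34)^2 = 0.1459

0.1459


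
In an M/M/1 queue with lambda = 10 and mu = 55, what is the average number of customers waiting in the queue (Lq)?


rho = 10/55; Lq = rho^2/(1-rho) = 0.04

0.04


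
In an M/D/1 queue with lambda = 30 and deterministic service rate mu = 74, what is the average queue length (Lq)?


M/D/1: Lq = rho^2 / (2*(1-rho)) where rho = 30/74; Lq = 0.14

0.14


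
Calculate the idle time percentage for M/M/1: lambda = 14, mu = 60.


Idle fraction = (1 - rho) * 100 = (1 - 14/60) * 100 = 76.7%

76.7%


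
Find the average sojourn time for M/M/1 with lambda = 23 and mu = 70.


W = 1/(mu - lambda) = 1/(70 - 23) = 0.0213 hours

0.0213 hours


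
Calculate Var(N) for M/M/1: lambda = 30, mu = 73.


rho = 30/73; Var(N) = rho/(1-rho)^2 = 1.18

1.18


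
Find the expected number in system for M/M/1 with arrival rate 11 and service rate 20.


rho = 11/20; L = rho/(1-rho) = 1.22

1.22


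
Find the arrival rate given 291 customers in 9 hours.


lambda = total arrivals / time = 291 / 9 = 32.33 per hour

32.33 per hour


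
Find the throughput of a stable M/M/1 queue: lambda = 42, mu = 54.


For a stable queue (lambda < mu), throughput = lambda = 42 per hour

42 per hour


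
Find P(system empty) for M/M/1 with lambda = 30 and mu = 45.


P0 = 1 - rho = 1 - 30/45 = 0.3333

0.3333


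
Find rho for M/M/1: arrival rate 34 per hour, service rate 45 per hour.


rho = lambda/mu = 34/45 = 0.7556

0.7556


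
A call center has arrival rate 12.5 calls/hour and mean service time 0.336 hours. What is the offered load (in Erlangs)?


Offered load a = lambda * E[S] = 12.5 * 0.336 = 4.2 Erlangs

4.2 Erlangs


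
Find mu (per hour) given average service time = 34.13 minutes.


mu = 60 / avg_service_time = 60 / 34.13 = 1.76 per hour

1.76 per hour


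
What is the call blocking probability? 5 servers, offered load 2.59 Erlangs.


B(N,A) = (A^N/N!) / sum(A^k/k!, k=0..N) with N=5, A=2.59 = 0.0766

0.0766


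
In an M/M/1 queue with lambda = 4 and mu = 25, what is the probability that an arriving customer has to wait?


P(wait) = rho = lambda/mu = 4/25 = 0.16

0.16


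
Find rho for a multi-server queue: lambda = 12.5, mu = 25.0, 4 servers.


rho = lambda / (c * mu) = 12.5 / (4 * 25.0) = 0.125

0.125


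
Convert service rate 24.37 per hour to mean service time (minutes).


Mean service time = 60/mu = 60/24.37 = 2.46 minutes

2.46 minutes


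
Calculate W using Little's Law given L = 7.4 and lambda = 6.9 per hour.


W = L / lambda = 7.4 / 6.9 = 1.0725 hours

1.0725 hours


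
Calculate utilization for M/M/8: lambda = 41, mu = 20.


rho = lambda/(c*mu) = 41/(8*20) = 0.2563

0.2563


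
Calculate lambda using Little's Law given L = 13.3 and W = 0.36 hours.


lambda = L / W = 13.3 / 0.36 = 36.94 per hour

36.94 per hour


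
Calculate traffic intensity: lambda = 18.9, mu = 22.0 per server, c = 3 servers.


rho = lambda / (c * mu) = 18.9 / (3 * 22.0) = 0.2864

0.2864


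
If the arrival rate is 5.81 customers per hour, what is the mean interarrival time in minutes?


Mean interarrival time = 60/lambda = 60/5.81 = 10.33 minutes

10.33 minutes


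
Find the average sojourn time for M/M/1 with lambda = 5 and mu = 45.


W = 1/(mu - lambda) = 1/(45 - 5) = 0.025 hours

0.025 hours


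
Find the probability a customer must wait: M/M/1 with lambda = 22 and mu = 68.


P(wait) = rho = lambda/mu = 22/68 = 0.3235

0.3235


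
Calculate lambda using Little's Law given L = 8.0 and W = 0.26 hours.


lambda = L / W = 8.0 / 0.26 = 30.77 per hour

30.77 per hour


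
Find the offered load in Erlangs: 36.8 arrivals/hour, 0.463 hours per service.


Offered load a = lambda * E[S] = 36.8 * 0.463 = 17.04 Erlangs

17.04 Erlangs


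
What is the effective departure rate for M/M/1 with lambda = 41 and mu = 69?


For a stable queue (lambda < mu), throughput = lambda = 41 per hour

41 per hour


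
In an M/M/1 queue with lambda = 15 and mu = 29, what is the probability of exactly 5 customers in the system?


rho = 15/29; P(n) = (1-rho)*rho^n = (1-15/29)*(15/29)^5 = 0.0179

0.0179


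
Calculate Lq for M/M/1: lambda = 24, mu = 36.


rho = 24/36; Lq = rho^2/(1-rho) = 1.33

1.33


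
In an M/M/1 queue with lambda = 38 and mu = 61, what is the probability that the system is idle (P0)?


P0 = 1 - rho = 1 - 38/61 = 0.377

0.377


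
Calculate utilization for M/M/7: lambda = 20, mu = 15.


rho = lambda/(c*mu) = 20/(7*15) = 0.1905

0.1905


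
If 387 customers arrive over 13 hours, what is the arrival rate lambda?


lambda = total arrivals / time = 387 / 13 = 29.77 per hour

29.77 per hour


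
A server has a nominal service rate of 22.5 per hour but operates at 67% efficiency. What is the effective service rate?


Effective rate = mu * efficiency = 22.5 * 0.67 = 15.08 per hour

15.08 per hour


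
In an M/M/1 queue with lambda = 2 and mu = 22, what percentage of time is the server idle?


Idle fraction = (1 - rho) * 100 = (1 - 2/22) * 100 = 90.9%

90.9%


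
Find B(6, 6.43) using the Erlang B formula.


B(N,A) = (A^N/N!) / sum(A^k/k!, k=0..N) with N=6, A=6.43 = 0.2944

0.2944


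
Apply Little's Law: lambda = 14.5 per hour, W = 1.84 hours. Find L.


L = lambda * W = 14.5 * 1.84 = 26.68

26.68


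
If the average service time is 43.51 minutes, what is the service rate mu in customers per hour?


mu = 60 / avg_service_time = 60 / 43.51 = 1.38 per hour

1.38 per hour


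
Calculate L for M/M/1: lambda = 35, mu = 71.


rho = 35/71; L = rho/(1-rho) = 0.97

0.97


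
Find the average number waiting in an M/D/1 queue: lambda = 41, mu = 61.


M/D/1: Lq = rho^2 / (2*(1-rho)) where rho = 41/61; Lq = 0.69

0.69


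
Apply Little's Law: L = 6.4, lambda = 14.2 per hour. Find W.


W = L / lambda = 6.4 / 14.2 = 0.4507 hours

0.4507 hours


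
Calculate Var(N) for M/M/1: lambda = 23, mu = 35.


rho = 23/35; Var(N) = rho/(1-rho)^2 = 5.59

5.59


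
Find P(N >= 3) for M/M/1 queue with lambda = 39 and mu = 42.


P(N >= 3) = rho^3 = (39/42)^3 = 0.8007

0.8007


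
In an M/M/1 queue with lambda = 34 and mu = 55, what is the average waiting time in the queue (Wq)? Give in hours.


rho = 34/55; Wq = rho/(mu - lambda) = 0.0294 hours

0.0294 hours


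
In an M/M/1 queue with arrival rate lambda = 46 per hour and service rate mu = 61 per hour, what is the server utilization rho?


rho = lambda/mu = 46/61 = 0.7541

0.7541


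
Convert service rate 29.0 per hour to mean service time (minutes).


Mean service time = 60/mu = 60/29.0 = 2.07 minutes

2.07 minutes


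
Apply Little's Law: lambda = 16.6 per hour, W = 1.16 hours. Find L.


L = lambda * W = 16.6 * 1.16 = 19.26

19.26


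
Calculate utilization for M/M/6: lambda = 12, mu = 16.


rho = lambda/(c*mu) = 12/(6*16) = 0.125

0.125


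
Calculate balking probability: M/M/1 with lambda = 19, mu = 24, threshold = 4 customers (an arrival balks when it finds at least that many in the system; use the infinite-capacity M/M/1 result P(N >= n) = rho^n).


P(N >= 4) = rho^4 = (19/24)^4 = 0.3928

0.3928


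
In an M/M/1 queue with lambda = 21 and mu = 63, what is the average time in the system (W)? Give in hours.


W = 1/(mu - lambda) = 1/(63 - 21) = 0.0238 hours

0.0238 hours


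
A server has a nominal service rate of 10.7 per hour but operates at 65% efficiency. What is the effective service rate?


Effective rate = mu * efficiency = 10.7 * 0.65 = 6.96 per hour

6.96 per hour


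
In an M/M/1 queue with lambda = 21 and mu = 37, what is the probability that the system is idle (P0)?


P0 = 1 - rho = 1 - 21/37 = 0.4324

0.4324


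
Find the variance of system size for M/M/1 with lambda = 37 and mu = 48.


rho = 37/48; Var(N) = rho/(1-rho)^2 = 14.68

14.68


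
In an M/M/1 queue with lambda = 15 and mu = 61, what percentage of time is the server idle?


Idle fraction = (1 - rho) * 100 = (1 - 15/61) * 100 = 75.4%

75.4%


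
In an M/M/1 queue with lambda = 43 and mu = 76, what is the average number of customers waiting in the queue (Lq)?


rho = 43/76; Lq = rho^2/(1-rho) = 0.74

0.74


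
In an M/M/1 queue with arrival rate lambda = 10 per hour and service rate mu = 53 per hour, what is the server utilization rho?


rho = lambda/mu = 10/53 = 0.1887

0.1887


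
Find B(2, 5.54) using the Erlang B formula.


B(N,A) = (A^N/N!) / sum(A^k/k!, k=0..N) with N=2, A=5.54 = 0.7012

0.7012


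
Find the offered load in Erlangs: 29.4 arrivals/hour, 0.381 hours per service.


Offered load a = lambda * E[S] = 29.4 * 0.381 = 11.2 Erlangs

11.2 Erlangs


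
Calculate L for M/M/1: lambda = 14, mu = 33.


rho = 14/33; L = rho/(1-rho) = 0.74

0.74


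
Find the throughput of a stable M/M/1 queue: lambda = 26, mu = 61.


For a stable queue (lambda < mu), throughput = lambda = 26 per hour

26 per hour


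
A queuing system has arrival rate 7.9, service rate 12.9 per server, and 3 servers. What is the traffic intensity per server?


rho = lambda / (c * mu) = 7.9 / (3 * 12.9) = 0.2041

0.2041


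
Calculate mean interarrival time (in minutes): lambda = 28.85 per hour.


Mean interarrival time = 60/lambda = 60/28.85 = 2.08 minutes

2.08 minutes


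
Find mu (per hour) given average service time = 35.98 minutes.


mu = 60 / avg_service_time = 60 / 35.98 = 1.67 per hour

1.67 per hour


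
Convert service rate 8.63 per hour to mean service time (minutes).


Mean service time = 60/mu = 60/8.63 = 6.95 minutes

6.95 minutes


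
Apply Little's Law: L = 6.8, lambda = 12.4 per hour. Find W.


W = L / lambda = 6.8 / 12.4 = 0.5484 hours

0.5484 hours


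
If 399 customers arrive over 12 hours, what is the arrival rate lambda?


lambda = total arrivals / time = 399 / 12 = 33.25 per hour

33.25 per hour


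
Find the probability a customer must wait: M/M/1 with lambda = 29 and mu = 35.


P(wait) = rho = lambda/mu = 29/35 = 0.8286

0.8286


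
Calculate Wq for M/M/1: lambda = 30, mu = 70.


rho = 30/70; Wq = rho/(mu - lambda) = 0.0107 hours

0.0107 hours


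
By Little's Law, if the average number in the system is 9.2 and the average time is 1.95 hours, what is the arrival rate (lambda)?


lambda = L / W = 9.2 / 1.95 = 4.72 per hour

4.72 per hour


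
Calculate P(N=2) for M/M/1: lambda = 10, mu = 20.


rho = 10/20; P(n) = (1-rho)*rho^n = (1-10/20)*(10/20)^2 = 0.125

0.125


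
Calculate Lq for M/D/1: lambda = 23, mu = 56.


M/D/1: Lq = rho^2 / (2*(1-rho)) where rho = 23/56; Lq = 0.14

0.14


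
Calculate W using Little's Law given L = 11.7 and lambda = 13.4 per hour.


W = L / lambda = 11.7 / 13.4 = 0.8731 hours

0.8731 hours


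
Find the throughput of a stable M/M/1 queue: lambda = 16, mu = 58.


For a stable queue (lambda < mu), throughput = lambda = 16 per hour

16 per hour


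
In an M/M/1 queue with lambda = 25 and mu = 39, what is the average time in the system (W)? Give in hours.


W = 1/(mu - lambda) = 1/(39 - 25) = 0.0714 hours

0.0714 hours


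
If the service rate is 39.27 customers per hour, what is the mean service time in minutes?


Mean service time = 60/mu = 60/39.27 = 1.53 minutes

1.53 minutes


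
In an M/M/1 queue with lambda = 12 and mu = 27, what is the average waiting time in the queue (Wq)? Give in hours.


rho = 12/27; Wq = rho/(mu - lambda) = 0.0296 hours

0.0296 hours


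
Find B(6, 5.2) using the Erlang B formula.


B(N,A) = (A^N/N!) / sum(A^k/k!, k=0..N) with N=6, A=5.2 = 0.2068

0.2068


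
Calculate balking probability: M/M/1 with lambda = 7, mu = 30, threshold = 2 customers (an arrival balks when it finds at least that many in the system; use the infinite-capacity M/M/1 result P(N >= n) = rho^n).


P(N >= 2) = rho^2 = (7/30)^2 = 0.0544

0.0544


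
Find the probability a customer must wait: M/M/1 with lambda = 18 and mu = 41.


P(wait) = rho = lambda/mu = 18/41 = 0.439

0.439


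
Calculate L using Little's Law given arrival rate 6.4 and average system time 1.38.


L = lambda * W = 6.4 * 1.38 = 8.83

8.83


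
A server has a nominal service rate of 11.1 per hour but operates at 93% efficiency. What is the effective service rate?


Effective rate = mu * efficiency = 11.1 * 0.93 = 10.32 per hour

10.32 per hour


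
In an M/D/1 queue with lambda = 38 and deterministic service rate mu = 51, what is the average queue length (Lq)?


M/D/1: Lq = rho^2 / (2*(1-rho)) where rho = 38/51; Lq = 1.09

1.09


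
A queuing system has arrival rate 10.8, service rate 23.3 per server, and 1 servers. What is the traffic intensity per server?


rho = lambda / (c * mu) = 10.8 / (1 * 23.3) = 0.4635

0.4635


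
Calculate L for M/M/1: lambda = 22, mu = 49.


rho = 22/49; L = rho/(1-rho) = 0.81

0.81


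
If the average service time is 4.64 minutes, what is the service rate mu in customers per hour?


mu = 60 / avg_service_time = 60 / 4.64 = 12.93 per hour

12.93 per hour


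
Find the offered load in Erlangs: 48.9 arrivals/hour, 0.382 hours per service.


Offered load a = lambda * E[S] = 48.9 * 0.382 = 18.68 Erlangs

18.68 Erlangs


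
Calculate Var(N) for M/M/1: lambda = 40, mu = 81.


rho = 40/81; Var(N) = rho/(1-rho)^2 = 1.93

1.93


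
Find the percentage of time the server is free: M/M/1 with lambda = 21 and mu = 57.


Idle fraction = (1 - rho) * 100 = (1 - 21/57) * 100 = 63.2%

63.2%


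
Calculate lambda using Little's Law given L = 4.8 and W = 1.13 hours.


lambda = L / W = 4.8 / 1.13 = 4.25 per hour

4.25 per hour


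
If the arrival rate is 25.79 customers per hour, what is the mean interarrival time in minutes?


Mean interarrival time = 60/lambda = 60/25.79 = 2.33 minutes

2.33 minutes


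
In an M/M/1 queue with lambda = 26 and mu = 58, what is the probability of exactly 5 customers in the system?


rho = 26/58; P(n) = (1-rho)*rho^n = (1-26/58)*(26/58)^5 = 0.01

0.01


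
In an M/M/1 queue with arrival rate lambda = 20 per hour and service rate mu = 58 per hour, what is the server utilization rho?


rho = lambda/mu = 20/58 = 0.3448

0.3448


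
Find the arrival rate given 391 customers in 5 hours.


lambda = total arrivals / time = 391 / 5 = 78.2 per hour

78.2 per hour


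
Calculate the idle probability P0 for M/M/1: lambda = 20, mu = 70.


P0 = 1 - rho = 1 - 20/70 = 0.7143

0.7143


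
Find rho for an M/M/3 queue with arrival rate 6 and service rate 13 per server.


rho = lambda/(c*mu) = 6/(3*13) = 0.1538

0.1538


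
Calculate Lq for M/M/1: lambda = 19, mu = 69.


rho = 19/69; Lq = rho^2/(1-rho) = 0.1

0.1


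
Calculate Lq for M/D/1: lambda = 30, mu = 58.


M/D/1: Lq = rho^2 / (2*(1-rho)) where rho = 30/58; Lq = 0.28

0.28


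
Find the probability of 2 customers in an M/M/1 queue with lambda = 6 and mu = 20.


rho = 6/20; P(n) = (1-rho)*rho^n = (1-6/20)*(6/20)^2 = 0.063

0.063


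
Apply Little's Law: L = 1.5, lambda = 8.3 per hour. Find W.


W = L / lambda = 1.5 / 8.3 = 0.1807 hours

0.1807 hours


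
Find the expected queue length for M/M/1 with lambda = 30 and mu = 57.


rho = 30/57; Lq = rho^2/(1-rho) = 0.58

0.58


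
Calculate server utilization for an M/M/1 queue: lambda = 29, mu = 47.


rho = lambda/mu = 29/47 = 0.617

0.617


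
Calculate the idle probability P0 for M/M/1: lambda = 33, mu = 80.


P0 = 1 - rho = 1 - 33/80 = 0.5875

0.5875


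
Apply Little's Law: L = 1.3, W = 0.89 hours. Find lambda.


lambda = L / W = 1.3 / 0.89 = 1.46 per hour

1.46 per hour


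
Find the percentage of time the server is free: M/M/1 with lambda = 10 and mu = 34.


Idle fraction = (1 - rho) * 100 = (1 - 10/34) * 100 = 70.6%

70.6%


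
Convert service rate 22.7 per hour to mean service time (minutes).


Mean service time = 60/mu = 60/22.7 = 2.64 minutes

2.64 minutes


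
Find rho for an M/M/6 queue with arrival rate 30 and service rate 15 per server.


rho = lambda/(c*mu) = 30/(6*15) = 0.3333

0.3333


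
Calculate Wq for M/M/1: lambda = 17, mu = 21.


rho = 17/21; Wq = rho/(mu - lambda) = 0.2024 hours

0.2024 hours


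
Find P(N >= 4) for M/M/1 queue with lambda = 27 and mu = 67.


P(N >= 4) = rho^4 = (27/67)^4 = 0.0264

0.0264


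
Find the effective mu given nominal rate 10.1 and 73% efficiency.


Effective rate = mu * efficiency = 10.1 * 0.73 = 7.37 per hour

7.37 per hour


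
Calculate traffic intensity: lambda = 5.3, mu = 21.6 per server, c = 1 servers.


rho = lambda / (c * mu) = 5.3 / (1 * 21.6) = 0.2454

0.2454


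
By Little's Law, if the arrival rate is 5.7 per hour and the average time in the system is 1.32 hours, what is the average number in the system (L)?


L = lambda * W = 5.7 * 1.32 = 7.52

7.52


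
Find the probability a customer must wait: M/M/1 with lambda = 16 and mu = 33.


P(wait) = rho = lambda/mu = 16/33 = 0.4848

0.4848


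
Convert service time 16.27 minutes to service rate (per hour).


mu = 60 / avg_service_time = 60 / 16.27 = 3.69 per hour

3.69 per hour


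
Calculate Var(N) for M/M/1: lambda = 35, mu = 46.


rho = 35/46; Var(N) = rho/(1-rho)^2 = 13.31

13.31


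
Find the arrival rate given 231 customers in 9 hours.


lambda = total arrivals / time = 231 / 9 = 25.67 per hour

25.67 per hour


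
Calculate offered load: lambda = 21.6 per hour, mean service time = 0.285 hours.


Offered load a = lambda * E[S] = 21.6 * 0.285 = 6.16 Erlangs

6.16 Erlangs


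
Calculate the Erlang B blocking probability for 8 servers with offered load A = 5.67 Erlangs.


B(N,A) = (A^N/N!) / sum(A^k/k!, k=0..N) with N=8, A=5.67 = 0.1039

0.1039


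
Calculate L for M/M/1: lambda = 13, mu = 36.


rho = 13/36; L = rho/(1-rho) = 0.57

0.57


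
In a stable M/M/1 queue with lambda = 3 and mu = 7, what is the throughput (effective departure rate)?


For a stable queue (lambda < mu), throughput = lambda = 3 per hour

3 per hour


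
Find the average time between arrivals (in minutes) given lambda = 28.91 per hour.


Mean interarrival time = 60/lambda = 60/28.91 = 2.08 minutes

2.08 minutes


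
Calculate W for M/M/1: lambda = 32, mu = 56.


W = 1/(mu - lambda) = 1/(56 - 32) = 0.0417 hours

0.0417 hours


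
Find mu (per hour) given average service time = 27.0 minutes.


mu = 60 / avg_service_time = 60 / 27.0 = 2.22 per hour

2.22 per hour


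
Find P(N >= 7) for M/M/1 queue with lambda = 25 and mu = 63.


P(N >= 7) = rho^7 = (25/63)^7 = 0.0015

0.0015


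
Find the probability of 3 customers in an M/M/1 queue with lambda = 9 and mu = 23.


rho = 9/23; P(n) = (1-rho)*rho^n = (1-9/23)*(9/23)^3 = 0.0365

0.0365


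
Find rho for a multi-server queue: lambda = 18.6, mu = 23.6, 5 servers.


rho = lambda / (c * mu) = 18.6 / (5 * 23.6) = 0.1576

0.1576


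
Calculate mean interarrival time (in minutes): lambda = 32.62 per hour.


Mean interarrival time = 60/lambda = 60/32.62 = 1.84 minutes

1.84 minutes


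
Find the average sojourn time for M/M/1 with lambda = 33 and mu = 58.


W = 1/(mu - lambda) = 1/(58 - 33) = 0.04 hours

0.04 hours


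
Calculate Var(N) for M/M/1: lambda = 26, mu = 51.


rho = 26/51; Var(N) = rho/(1-rho)^2 = 2.12

2.12


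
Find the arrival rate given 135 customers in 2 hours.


lambda = total arrivals / time = 135 / 2 = 67.5 per hour

67.5 per hour


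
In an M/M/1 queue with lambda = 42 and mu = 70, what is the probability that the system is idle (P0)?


P0 = 1 - rho = 1 - 42/70 = 0.4

0.4


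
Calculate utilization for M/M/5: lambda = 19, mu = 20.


rho = lambda/(c*mu) = 19/(5*20) = 0.19

0.19


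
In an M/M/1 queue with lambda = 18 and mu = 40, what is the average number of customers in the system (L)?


rho = 18/40; L = rho/(1-rho) = 0.82

0.82


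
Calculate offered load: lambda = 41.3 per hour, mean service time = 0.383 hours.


Offered load a = lambda * E[S] = 41.3 * 0.383 = 15.82 Erlangs

15.82 Erlangs


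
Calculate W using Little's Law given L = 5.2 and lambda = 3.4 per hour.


W = L / lambda = 5.2 / 3.4 = 1.5294 hours

1.5294 hours


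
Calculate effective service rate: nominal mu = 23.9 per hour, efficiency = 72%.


Effective rate = mu * efficiency = 23.9 * 0.72 = 17.21 per hour

17.21 per hour


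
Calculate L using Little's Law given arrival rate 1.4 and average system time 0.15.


L = lambda * W = 1.4 * 0.15 = 0.21

0.21


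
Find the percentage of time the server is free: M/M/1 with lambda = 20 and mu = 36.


Idle fraction = (1 - rho) * 100 = (1 - 20/36) * 100 = 44.4%

44.4%


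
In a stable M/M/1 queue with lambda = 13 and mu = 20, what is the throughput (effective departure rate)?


For a stable queue (lambda < mu), throughput = lambda = 13 per hour

13 per hour


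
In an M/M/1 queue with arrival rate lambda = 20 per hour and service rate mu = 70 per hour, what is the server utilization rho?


rho = lambda/mu = 20/70 = 0.2857

0.2857


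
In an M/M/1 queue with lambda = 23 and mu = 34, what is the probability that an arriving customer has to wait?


P(wait) = rho = lambda/mu = 23/34 = 0.6765

0.6765


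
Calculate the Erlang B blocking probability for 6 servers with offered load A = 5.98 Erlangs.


B(N,A) = (A^N/N!) / sum(A^k/k!, k=0..N) with N=6, A=5.98 = 0.2635

0.2635


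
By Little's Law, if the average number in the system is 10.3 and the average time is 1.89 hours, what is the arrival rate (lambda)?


lambda = L / W = 10.3 / 1.89 = 5.45 per hour

5.45 per hour


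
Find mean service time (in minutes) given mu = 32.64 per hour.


Mean service time = 60/mu = 60/32.64 = 1.84 minutes

1.84 minutes


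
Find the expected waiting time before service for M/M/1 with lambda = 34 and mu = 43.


rho = 34/43; Wq = rho/(mu - lambda) = 0.0879 hours

0.0879 hours


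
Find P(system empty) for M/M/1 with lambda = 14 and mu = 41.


P0 = 1 - rho = 1 - 14/41 = 0.6585

0.6585


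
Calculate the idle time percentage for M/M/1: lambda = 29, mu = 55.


Idle fraction = (1 - rho) * 100 = (1 - 29/55) * 100 = 47.3%

47.3%


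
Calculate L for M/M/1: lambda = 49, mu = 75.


rho = 49/75; L = rho/(1-rho) = 1.88

1.88


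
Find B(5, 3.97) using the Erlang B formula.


B(N,A) = (A^N/N!) / sum(A^k/k!, k=0..N) with N=5, A=3.97 = 0.1964

0.1964


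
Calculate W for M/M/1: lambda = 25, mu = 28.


W = 1/(mu - lambda) = 1/(28 - 25) = 0.3333 hours

0.3333 hours


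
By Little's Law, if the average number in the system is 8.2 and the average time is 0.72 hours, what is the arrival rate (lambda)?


lambda = L / W = 8.2 / 0.72 = 11.39 per hour

11.39 per hour


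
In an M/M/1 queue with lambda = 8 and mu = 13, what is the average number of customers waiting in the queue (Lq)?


rho = 8/13; Lq = rho^2/(1-rho) = 0.98

0.98


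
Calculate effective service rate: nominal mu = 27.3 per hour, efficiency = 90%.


Effective rate = mu * efficiency = 27.3 * 0.9 = 24.57 per hour

24.57 per hour


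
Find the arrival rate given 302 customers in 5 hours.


lambda = total arrivals / time = 302 / 5 = 60.4 per hour

60.4 per hour


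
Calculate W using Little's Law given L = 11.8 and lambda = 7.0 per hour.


W = L / lambda = 11.8 / 7.0 = 1.6857 hours

1.6857 hours


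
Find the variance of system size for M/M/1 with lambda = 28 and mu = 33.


rho = 28/33; Var(N) = rho/(1-rho)^2 = 36.96

36.96


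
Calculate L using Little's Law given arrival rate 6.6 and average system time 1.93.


L = lambda * W = 6.6 * 1.93 = 12.74

12.74


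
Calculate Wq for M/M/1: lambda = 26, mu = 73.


rho = 26/73; Wq = rho/(mu - lambda) = 0.0076 hours

0.0076 hours


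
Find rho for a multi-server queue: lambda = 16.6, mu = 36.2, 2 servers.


rho = lambda / (c * mu) = 16.6 / (2 * 36.2) = 0.2293

0.2293


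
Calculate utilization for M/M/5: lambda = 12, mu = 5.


rho = lambda/(c*mu) = 12/(5*5) = 0.48

0.48


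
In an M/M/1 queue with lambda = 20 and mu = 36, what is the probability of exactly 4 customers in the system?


rho = 20/36; P(n) = (1-rho)*rho^n = (1-20/36)*(20/36)^4 = 0.0423

0.0423


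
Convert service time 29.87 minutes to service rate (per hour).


mu = 60 / avg_service_time = 60 / 29.87 = 2.01 per hour

2.01 per hour


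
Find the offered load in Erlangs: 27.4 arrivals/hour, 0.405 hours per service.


Offered load a = lambda * E[S] = 27.4 * 0.405 = 11.1 Erlangs

11.1 Erlangs


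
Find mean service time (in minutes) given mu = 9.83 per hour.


Mean service time = 60/mu = 60/9.83 = 6.1 minutes

6.1 minutes


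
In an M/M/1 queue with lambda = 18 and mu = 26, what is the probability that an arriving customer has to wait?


P(wait) = rho = lambda/mu = 18/26 = 0.6923

0.6923


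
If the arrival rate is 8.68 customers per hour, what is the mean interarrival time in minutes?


Mean interarrival time = 60/lambda = 60/8.68 = 6.91 minutes

6.91 minutes


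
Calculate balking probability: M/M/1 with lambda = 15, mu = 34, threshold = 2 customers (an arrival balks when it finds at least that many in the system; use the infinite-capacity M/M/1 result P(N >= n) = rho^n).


P(N >= 2) = rho^2 = (15/34)^2 = 0.1946

0.1946


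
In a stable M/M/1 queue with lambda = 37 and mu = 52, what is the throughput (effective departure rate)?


For a stable queue (lambda < mu), throughput = lambda = 37 per hour

37 per hour


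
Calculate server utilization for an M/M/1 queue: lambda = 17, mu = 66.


rho = lambda/mu = 17/66 = 0.2576

0.2576


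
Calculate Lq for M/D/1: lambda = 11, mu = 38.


M/D/1: Lq = rho^2 / (2*(1-rho)) where rho = 11/38; Lq = 0.06

0.06


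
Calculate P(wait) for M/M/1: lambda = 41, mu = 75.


P(wait) = rho = lambda/mu = 41/75 = 0.5467

0.5467


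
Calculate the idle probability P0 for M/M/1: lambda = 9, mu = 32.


P0 = 1 - rho = 1 - 9/32 = 0.7188

0.7188


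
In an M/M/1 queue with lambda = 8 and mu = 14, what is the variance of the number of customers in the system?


rho = 8/14; Var(N) = rho/(1-rho)^2 = 3.11

3.11


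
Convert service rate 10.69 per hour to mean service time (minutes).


Mean service time = 60/mu = 60/10.69 = 5.61 minutes

5.61 minutes


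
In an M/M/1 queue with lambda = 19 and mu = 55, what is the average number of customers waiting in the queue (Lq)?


rho = 19/55; Lq = rho^2/(1-rho) = 0.18

0.18


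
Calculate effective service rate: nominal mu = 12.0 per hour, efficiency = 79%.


Effective rate = mu * efficiency = 12.0 * 0.79 = 9.48 per hour

9.48 per hour


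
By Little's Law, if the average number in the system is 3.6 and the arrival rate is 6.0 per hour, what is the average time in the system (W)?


W = L / lambda = 3.6 / 6.0 = 0.6 hours

0.6 hours


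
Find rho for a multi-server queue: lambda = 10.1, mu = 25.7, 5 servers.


rho = lambda / (c * mu) = 10.1 / (5 * 25.7) = 0.0786

0.0786


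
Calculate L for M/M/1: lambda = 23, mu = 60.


rho = 23/60; L = rho/(1-rho) = 0.62

0.62


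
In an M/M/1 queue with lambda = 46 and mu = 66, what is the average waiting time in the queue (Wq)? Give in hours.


rho = 46/66; Wq = rho/(mu - lambda) = 0.0348 hours

0.0348 hours


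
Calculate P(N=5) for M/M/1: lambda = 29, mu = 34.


rho = 29/34; P(n) = (1-rho)*rho^n = (1-29/34)*(29/34)^5 = 0.0664

0.0664


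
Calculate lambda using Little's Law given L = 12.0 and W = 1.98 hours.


lambda = L / W = 12.0 / 1.98 = 6.06 per hour

6.06 per hour


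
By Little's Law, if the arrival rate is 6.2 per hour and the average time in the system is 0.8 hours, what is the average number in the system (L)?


L = lambda * W = 6.2 * 0.8 = 4.96

4.96


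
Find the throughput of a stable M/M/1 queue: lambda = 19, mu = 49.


For a stable queue (lambda < mu), throughput = lambda = 19 per hour

19 per hour


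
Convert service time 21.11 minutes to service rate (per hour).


mu = 60 / avg_service_time = 60 / 21.11 = 2.84 per hour

2.84 per hour


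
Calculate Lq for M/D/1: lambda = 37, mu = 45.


M/D/1: Lq = rho^2 / (2*(1-rho)) where rho = 37/45; Lq = 1.9

1.9


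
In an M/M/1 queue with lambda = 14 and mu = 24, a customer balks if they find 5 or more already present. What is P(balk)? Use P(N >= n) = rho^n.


P(N >= 5) = rho^5 = (14/24)^5 = 0.0675

0.0675


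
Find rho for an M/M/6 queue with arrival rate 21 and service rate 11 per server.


rho = lambda/(c*mu) = 21/(6*11) = 0.3182

0.3182


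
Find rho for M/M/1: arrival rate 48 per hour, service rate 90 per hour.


rho = lambda/mu = 48/90 = 0.5333

0.5333


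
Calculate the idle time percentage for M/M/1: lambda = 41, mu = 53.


Idle fraction = (1 - rho) * 100 = (1 - 41/53) * 100 = 22.6%

22.6%


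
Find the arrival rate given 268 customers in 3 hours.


lambda = total arrivals / time = 268 / 3 = 89.33 per hour

89.33 per hour


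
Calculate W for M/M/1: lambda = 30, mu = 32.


W = 1/(mu - lambda) = 1/(32 - 30) = 0.5 hours

0.5 hours


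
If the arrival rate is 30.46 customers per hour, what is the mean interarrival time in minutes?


Mean interarrival time = 60/lambda = 60/30.46 = 1.97 minutes

1.97 minutes


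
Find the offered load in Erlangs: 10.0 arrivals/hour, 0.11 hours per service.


Offered load a = lambda * E[S] = 10.0 * 0.11 = 1.1 Erlangs

1.1 Erlangs


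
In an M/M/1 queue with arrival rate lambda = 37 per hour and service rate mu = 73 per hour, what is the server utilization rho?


rho = lambda/mu = 37/73 = 0.5068

0.5068


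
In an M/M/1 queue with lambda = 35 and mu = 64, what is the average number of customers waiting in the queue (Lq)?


rho = 35/64; Lq = rho^2/(1-rho) = 0.66

0.66


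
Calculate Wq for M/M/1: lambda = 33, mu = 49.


rho = 33/49; Wq = rho/(mu - lambda) = 0.0421 hours

0.0421 hours


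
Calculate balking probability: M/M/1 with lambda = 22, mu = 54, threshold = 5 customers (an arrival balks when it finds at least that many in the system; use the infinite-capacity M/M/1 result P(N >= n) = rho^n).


P(N >= 5) = rho^5 = (22/54)^5 = 0.0112

0.0112


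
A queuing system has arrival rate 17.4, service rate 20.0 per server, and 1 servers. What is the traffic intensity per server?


rho = lambda / (c * mu) = 17.4 / (1 * 20.0) = 0.87

0.87


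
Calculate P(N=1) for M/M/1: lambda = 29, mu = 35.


rho = 29/35; P(n) = (1-rho)*rho^n = (1-29/35)*(29/35)^1 = 0.142

0.142


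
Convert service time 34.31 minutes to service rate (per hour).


mu = 60 / avg_service_time = 60 / 34.31 = 1.75 per hour

1.75 per hour


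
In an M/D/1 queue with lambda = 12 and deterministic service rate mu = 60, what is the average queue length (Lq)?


M/D/1: Lq = rho^2 / (2*(1-rho)) where rho = 12/60; Lq = 0.03

0.03


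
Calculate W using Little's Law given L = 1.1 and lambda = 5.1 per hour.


W = L / lambda = 1.1 / 5.1 = 0.2157 hours

0.2157 hours


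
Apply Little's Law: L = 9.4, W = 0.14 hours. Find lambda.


lambda = L / W = 9.4 / 0.14 = 67.14 per hour

67.14 per hour


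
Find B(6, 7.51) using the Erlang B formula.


B(N,A) = (A^N/N!) / sum(A^k/k!, k=0..N) with N=6, A=7.51 = 0.3621

0.3621


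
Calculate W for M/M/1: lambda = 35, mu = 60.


W = 1/(mu - lambda) = 1/(60 - 35) = 0.04 hours

0.04 hours


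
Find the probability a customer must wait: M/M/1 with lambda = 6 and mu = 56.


P(wait) = rho = lambda/mu = 6/56 = 0.1071

0.1071


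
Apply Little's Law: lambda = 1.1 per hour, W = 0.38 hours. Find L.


L = lambda * W = 1.1 * 0.38 = 0.42

0.42


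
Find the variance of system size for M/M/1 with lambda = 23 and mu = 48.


rho = 23/48; Var(N) = rho/(1-rho)^2 = 1.77

1.77


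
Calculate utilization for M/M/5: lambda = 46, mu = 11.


rho = lambda/(c*mu) = 46/(5*11) = 0.8364

0.8364


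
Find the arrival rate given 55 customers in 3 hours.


lambda = total arrivals / time = 55 / 3 = 18.33 per hour

18.33 per hour


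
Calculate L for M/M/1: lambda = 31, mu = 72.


rho = 31/72; L = rho/(1-rho) = 0.76

0.76


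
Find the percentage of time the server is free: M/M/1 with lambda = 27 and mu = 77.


Idle fraction = (1 - rho) * 100 = (1 - 27/77) * 100 = 64.9%

64.9%


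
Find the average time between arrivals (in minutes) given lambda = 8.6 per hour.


Mean interarrival time = 60/lambda = 60/8.6 = 6.98 minutes

6.98 minutes


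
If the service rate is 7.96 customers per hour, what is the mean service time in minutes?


Mean service time = 60/mu = 60/7.96 = 7.54 minutes

7.54 minutes


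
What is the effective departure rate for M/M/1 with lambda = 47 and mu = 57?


For a stable queue (lambda < mu), throughput = lambda = 47 per hour

47 per hour


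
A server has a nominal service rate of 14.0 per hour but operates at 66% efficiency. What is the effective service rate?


Effective rate = mu * efficiency = 14.0 * 0.66 = 9.24 per hour

9.24 per hour


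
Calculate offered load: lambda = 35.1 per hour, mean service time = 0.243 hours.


Offered load a = lambda * E[S] = 35.1 * 0.243 = 8.53 Erlangs

8.53 Erlangs


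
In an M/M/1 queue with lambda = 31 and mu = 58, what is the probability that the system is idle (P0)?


P0 = 1 - rho = 1 - 31/58 = 0.4655

0.4655


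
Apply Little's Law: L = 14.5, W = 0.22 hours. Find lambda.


lambda = L / W = 14.5 / 0.22 = 65.91 per hour

65.91 per hour


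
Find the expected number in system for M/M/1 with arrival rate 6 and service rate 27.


rho = 6/27; L = rho/(1-rho) = 0.29

0.29


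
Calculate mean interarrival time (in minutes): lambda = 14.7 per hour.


Mean interarrival time = 60/lambda = 60/14.7 = 4.08 minutes

4.08 minutes


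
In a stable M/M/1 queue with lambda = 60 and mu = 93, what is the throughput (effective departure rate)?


For a stable queue (lambda < mu), throughput = lambda = 60 per hour

60 per hour


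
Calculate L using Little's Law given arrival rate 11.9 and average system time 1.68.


L = lambda * W = 11.9 * 1.68 = 19.99

19.99


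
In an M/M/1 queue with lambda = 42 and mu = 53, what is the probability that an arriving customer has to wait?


P(wait) = rho = lambda/mu = 42/53 = 0.7925

0.7925


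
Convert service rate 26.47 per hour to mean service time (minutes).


Mean service time = 60/mu = 60/26.47 = 2.27 minutes

2.27 minutes


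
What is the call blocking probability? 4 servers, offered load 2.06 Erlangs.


B(N,A) = (A^N/N!) / sum(A^k/k!, k=0..N) with N=4, A=2.06 = 0.1015

0.1015


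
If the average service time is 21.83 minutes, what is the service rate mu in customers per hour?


mu = 60 / avg_service_time = 60 / 21.83 = 2.75 per hour

2.75 per hour


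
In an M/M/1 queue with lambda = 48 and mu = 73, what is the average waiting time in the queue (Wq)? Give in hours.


rho = 48/73; Wq = rho/(mu - lambda) = 0.0263 hours

0.0263 hours


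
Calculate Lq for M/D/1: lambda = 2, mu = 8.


M/D/1: Lq = rho^2 / (2*(1-rho)) where rho = 2/8; Lq = 0.04

0.04


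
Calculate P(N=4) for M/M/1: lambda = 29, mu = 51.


rho = 29/51; P(n) = (1-rho)*rho^n = (1-29/51)*(29/51)^4 = 0.0451

0.0451


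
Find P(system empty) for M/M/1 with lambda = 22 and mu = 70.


P0 = 1 - rho = 1 - 22/70 = 0.6857

0.6857


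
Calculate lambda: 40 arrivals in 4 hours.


lambda = total arrivals / time = 40 / 4 = 10.0 per hour

10.0 per hour


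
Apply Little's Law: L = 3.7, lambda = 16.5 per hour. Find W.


W = L / lambda = 3.7 / 16.5 = 0.2242 hours

0.2242 hours


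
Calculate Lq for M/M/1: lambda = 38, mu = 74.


rho = 38/74; Lq = rho^2/(1-rho) = 0.54

0.54


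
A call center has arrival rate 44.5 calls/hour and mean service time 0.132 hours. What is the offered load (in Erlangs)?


Offered load a = lambda * E[S] = 44.5 * 0.132 = 5.87 Erlangs

5.87 Erlangs


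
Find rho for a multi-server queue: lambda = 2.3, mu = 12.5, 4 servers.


rho = lambda / (c * mu) = 2.3 / (4 * 12.5) = 0.046

0.046


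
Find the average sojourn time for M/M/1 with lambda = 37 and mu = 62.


W = 1/(mu - lambda) = 1/(62 - 37) = 0.04 hours

0.04 hours


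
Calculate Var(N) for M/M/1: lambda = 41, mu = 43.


rho = 41/43; Var(N) = rho/(1-rho)^2 = 440.75

440.75


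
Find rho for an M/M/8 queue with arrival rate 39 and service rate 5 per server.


rho = lambda/(c*mu) = 39/(8*5) = 0.975

0.975


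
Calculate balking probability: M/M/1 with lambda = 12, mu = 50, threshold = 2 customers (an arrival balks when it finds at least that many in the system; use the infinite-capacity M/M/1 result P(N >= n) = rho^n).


P(N >= 2) = rho^2 = (12/50)^2 = 0.0576

0.0576


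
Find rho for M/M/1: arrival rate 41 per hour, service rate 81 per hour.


rho = lambda/mu = 41/81 = 0.5062

0.5062


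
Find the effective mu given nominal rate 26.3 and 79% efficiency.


Effective rate = mu * efficiency = 26.3 * 0.79 = 20.78 per hour

20.78 per hour


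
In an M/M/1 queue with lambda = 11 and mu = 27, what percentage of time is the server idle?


Idle fraction = (1 - rho) * 100 = (1 - 11/27) * 100 = 59.3%

59.3%


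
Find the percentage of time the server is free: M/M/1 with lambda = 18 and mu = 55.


Idle fraction = (1 - rho) * 100 = (1 - 18/55) * 100 = 67.3%

67.3%


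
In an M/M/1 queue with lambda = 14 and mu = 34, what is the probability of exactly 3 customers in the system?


rho = 14/34; P(n) = (1-rho)*rho^n = (1-14/34)*(14/34)^3 = 0.0411

0.0411


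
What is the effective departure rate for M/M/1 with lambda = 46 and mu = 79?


For a stable queue (lambda < mu), throughput = lambda = 46 per hour

46 per hour


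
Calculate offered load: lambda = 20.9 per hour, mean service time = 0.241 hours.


Offered load a = lambda * E[S] = 20.9 * 0.241 = 5.04 Erlangs

5.04 Erlangs


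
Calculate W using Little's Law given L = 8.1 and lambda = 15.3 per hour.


W = L / lambda = 8.1 / 15.3 = 0.5294 hours

0.5294 hours


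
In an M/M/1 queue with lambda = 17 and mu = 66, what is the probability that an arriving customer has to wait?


P(wait) = rho = lambda/mu = 17/66 = 0.2576

0.2576


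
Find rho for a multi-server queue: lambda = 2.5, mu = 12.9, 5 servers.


rho = lambda / (c * mu) = 2.5 / (5 * 12.9) = 0.0388

0.0388


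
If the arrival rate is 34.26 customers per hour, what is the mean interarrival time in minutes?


Mean interarrival time = 60/lambda = 60/34.26 = 1.75 minutes

1.75 minutes


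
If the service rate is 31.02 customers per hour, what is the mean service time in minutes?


Mean service time = 60/mu = 60/31.02 = 1.93 minutes

1.93 minutes
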